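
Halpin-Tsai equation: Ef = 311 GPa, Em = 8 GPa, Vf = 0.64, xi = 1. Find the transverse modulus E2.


eta = (Ef/Em - 1)/(Ef/Em + xi) = (38.875 - 1)/(38.875 + 1) = 0.9498
E2 = Em*(1+xi*eta*Vf)/(1-eta*Vf) = 32.81 GPa

32.81 GPa


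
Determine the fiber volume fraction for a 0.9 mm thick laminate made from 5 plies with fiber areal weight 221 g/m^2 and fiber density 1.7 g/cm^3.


Vf = n * FAW / (rho_f * h * 1000) = 5 * 221 / (1.7 * 0.9 * 1000) = 0.7222

0.7222


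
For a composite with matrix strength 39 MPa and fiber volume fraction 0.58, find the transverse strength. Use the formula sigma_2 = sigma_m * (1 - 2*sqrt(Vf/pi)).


factor = 1 - 2*sqrt(0.58/pi) = 0.1407
sigma_2 = 39 * 0.1407 = 5.49 MPa

5.49 MPa


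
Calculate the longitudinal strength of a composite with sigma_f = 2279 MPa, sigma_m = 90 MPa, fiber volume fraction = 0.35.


sigma_1 = sigma_f*Vf + sigma_m*(1-Vf) = 2279*0.35 + 90*0.65 = 856.2 MPa

856.2 MPa


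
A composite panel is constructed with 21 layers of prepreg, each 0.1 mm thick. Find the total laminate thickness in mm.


h = n * t_ply = 21 * 0.1 = 2.1 mm

2.1 mm


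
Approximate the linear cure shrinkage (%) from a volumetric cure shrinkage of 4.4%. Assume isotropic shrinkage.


Linear shrinkage ≈ vol_shrink/3 = 4.4/3 = 1.467%

1.467%


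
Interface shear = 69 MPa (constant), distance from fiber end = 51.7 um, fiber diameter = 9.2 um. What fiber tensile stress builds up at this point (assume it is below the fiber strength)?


Force balance: sigma_f * (pi*d^2/4) = tau * (pi*d) * x  ->  sigma_f = 4 * tau * x / d
sigma_f = 4 * 69 * 51.7 / 9.2 = 1551.0 MPa

1551.0 MPa


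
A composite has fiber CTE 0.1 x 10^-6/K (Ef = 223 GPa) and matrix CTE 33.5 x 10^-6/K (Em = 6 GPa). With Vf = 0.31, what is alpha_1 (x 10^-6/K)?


E1 = Ef*Vf + Em*(1-Vf) = 73.27
alpha_1 = (alpha_f*Ef*Vf + alpha_m*Em*(1-Vf))/E1 = 1.99 x 10^-6/K

1.99 x 10^-6/K


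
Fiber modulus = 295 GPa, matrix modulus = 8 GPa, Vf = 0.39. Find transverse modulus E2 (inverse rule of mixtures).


1/E2 = Vf/Ef + (1-Vf)/Em = 0.39/295 + 0.61/8
E2 = 12.89 GPa

12.89 GPa


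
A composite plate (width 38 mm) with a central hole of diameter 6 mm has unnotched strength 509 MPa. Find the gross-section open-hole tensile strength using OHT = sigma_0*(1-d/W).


OHT = sigma_0*(1-d/W) = 509*(1-6/38) = 428.6 MPa

428.6 MPa


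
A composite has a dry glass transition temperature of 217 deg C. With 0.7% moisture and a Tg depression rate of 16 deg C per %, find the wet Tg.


Tg_wet = Tg_dry - k*moisture = 217 - 16*0.7 = 205.8 deg C

205.8 deg C


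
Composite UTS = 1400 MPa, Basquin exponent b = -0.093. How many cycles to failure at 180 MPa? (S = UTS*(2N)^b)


N = 0.5 * (S/UTS)^(1/b) = 0.5 * (180/1400)^(1/-0.093) = 1.8970e+09 cycles

1.8970e+09 cycles


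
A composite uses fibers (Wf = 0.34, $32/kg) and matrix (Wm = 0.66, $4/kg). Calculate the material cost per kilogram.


Cost = cost_f*Wf + cost_m*Wm = 32*0.34 + 4*0.66 = $13.52/kg

$13.52/kg


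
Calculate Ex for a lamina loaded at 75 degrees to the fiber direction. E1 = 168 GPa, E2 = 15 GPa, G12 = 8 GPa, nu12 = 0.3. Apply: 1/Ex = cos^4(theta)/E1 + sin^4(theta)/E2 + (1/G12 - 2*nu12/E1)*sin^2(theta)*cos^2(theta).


cos^4(75) = 0.004487, sin^4(75) = 0.870513, sin^2(75)*cos^2(75) = 0.0625
1/G12 - 2*nu12/E1 = 1/8 - 2*0.3/168 = 0.121429 GPa^-1
1/Ex = 0.004487/168 + 0.870513/15 + 0.121429*0.0625 = 0.0656502 GPa^-1
Ex = 15.23 GPa

15.23 GPa


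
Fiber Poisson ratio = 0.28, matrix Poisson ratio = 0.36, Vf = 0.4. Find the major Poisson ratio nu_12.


nu_12 = nu_f*Vf + nu_m*(1-Vf) = 0.28*0.4 + 0.36*0.6 = 0.328

0.328


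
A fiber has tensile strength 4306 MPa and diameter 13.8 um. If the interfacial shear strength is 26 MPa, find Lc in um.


Lc = sigma_f * d / (2 * tau_i) = 4306 * 13.8 / (2 * 26) = 1142.7 um

1142.7 um


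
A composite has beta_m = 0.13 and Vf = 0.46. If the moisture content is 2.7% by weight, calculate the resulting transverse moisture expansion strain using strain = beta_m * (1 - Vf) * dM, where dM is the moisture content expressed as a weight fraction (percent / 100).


dM = 2.7/100 = 0.027
strain = beta_m * (1-Vf) * dM = 0.13 * 0.54 * 0.027 = 0.0018954

0.0018954


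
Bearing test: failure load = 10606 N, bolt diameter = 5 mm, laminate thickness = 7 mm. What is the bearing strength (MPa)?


sigma_br = F/(d*h) = 10606/(5*7) = 303.0 MPa

303.0 MPa


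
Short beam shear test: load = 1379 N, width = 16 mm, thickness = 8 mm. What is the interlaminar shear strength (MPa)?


ILSS = 3F/(4bh) = 3*1379/(4*16*8) = 8.08 MPa

8.08 MPa


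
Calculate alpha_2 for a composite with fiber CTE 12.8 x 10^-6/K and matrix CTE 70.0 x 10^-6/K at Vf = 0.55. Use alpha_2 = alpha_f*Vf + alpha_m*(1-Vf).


alpha_2 = alpha_f*Vf + alpha_m*(1-Vf) = 12.8*0.55 + 70.0*0.45 = 38.5 x 10^-6/K

38.5 x 10^-6/K


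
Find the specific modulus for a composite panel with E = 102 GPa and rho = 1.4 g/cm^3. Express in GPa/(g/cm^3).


Specific stiffness = E/rho = 102/1.4 = 72.9 GPa/(g/cm^3)

72.9 GPa/(g/cm^3)


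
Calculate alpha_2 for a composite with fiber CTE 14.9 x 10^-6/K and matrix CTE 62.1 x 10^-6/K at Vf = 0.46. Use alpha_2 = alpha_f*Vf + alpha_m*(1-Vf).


alpha_2 = alpha_f*Vf + alpha_m*(1-Vf) = 14.9*0.46 + 62.1*0.54 = 40.4 x 10^-6/K

40.4 x 10^-6/K


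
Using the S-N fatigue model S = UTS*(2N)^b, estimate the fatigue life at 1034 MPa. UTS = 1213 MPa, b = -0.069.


N = 0.5 * (S/UTS)^(1/b) = 0.5 * (1034/1213)^(1/-0.069) = 5.0571 cycles

5.0571 cycles


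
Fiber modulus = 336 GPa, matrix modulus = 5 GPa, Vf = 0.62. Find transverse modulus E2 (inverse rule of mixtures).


1/E2 = Vf/Ef + (1-Vf)/Em = 0.62/336 + 0.38/5
E2 = 12.85 GPa

12.85 GPa


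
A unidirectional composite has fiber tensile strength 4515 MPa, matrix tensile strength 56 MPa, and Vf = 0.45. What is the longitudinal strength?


sigma_1 = sigma_f*Vf + sigma_m*(1-Vf) = 4515*0.45 + 56*0.55 = 2062.6 MPa

2062.6 MPa


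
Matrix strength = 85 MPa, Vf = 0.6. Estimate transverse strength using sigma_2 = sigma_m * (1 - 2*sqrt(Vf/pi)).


factor = 1 - 2*sqrt(0.6/pi) = 0.126
sigma_2 = 85 * 0.126 = 10.71 MPa

10.71 MPa


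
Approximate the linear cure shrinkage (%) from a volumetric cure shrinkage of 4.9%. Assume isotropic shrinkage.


Linear shrinkage ≈ vol_shrink/3 = 4.9/3 = 1.633%

1.633%


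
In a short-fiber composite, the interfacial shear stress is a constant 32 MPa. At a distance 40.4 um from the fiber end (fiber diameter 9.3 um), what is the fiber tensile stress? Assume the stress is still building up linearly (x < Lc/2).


Force balance: sigma_f * (pi*d^2/4) = tau * (pi*d) * x  ->  sigma_f = 4 * tau * x / d
sigma_f = 4 * 32 * 40.4 / 9.3 = 556.0 MPa

556.0 MPa


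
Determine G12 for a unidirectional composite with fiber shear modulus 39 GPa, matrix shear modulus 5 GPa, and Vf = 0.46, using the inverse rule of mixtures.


1/G12 = Vf/Gf + (1-Vf)/Gm = 0.46/39 + 0.54/5
G12 = 8.35 GPa

8.35 GPa


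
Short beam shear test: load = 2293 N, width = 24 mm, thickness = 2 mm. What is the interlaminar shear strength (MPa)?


ILSS = 3F/(4bh) = 3*2293/(4*24*2) = 35.83 MPa

35.83 MPa


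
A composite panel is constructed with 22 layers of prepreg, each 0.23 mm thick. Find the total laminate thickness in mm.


h = n * t_ply = 22 * 0.23 = 5.06 mm

5.06 mm


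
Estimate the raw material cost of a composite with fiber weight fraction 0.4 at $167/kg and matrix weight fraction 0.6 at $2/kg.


Cost = cost_f*Wf + cost_m*Wm = 167*0.4 + 2*0.6 = $68.0/kg

$68.0/kg


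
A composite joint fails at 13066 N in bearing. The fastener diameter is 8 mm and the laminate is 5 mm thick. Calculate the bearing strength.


sigma_br = F/(d*h) = 13066/(8*5) = 326.7 MPa

326.7 MPa


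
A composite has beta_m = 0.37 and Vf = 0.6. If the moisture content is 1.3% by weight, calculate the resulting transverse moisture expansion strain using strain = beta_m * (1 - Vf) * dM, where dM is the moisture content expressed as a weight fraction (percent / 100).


dM = 1.3/100 = 0.013
strain = beta_m * (1-Vf) * dM = 0.37 * 0.4 * 0.013 = 0.001924

0.001924


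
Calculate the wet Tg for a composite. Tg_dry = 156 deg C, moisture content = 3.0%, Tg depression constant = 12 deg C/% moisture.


Tg_wet = Tg_dry - k*moisture = 156 - 12*3.0 = 120.0 deg C

120.0 deg C


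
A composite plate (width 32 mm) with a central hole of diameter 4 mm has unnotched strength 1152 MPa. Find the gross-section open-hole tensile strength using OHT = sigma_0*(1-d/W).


OHT = sigma_0*(1-d/W) = 1152*(1-4/32) = 1008.0 MPa

1008.0 MPa


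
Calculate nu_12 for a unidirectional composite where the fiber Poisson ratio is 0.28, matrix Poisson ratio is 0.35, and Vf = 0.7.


nu_12 = nu_f*Vf + nu_m*(1-Vf) = 0.28*0.7 + 0.35*0.3 = 0.301

0.301


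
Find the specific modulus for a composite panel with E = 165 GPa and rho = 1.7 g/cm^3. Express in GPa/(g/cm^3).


Specific stiffness = E/rho = 165/1.7 = 97.1 GPa/(g/cm^3)

97.1 GPa/(g/cm^3)


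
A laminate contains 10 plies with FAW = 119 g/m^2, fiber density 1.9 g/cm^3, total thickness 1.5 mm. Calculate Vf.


Vf = n * FAW / (rho_f * h * 1000) = 10 * 119 / (1.9 * 1.5 * 1000) = 0.4175

0.4175


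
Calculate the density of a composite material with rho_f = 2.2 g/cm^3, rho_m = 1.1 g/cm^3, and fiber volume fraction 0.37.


rho_c = rho_f*Vf + rho_m*(1-Vf) = 2.2*0.37 + 1.1*0.63 = 1.507 g/cm^3

1.507 g/cm^3


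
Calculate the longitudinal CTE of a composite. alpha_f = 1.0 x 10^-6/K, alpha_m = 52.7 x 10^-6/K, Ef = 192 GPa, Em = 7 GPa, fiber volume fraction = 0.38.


E1 = Ef*Vf + Em*(1-Vf) = 77.3
alpha_1 = (alpha_f*Ef*Vf + alpha_m*Em*(1-Vf))/E1 = 3.9 x 10^-6/K

3.9 x 10^-6/K


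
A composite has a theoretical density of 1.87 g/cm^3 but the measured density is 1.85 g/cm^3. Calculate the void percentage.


Void% = (rho_theo - rho_actual)/rho_theo * 100 = (1.87 - 1.85)/1.87 * 100 = 1.07%

1.07%


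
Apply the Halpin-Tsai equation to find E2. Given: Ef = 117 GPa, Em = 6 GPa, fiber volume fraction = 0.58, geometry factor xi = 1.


eta = (Ef/Em - 1)/(Ef/Em + xi) = (19.5 - 1)/(19.5 + 1) = 0.9024
E2 = Em*(1+xi*eta*Vf)/(1-eta*Vf) = 19.18 GPa

19.18 GPa


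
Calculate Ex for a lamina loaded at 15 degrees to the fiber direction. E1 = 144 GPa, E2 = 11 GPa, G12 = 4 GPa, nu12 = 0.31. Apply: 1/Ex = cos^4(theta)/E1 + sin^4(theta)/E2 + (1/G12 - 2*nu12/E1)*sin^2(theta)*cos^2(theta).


cos^4(15) = 0.870513, sin^4(15) = 0.004487, sin^2(15)*cos^2(15) = 0.0625
1/G12 - 2*nu12/E1 = 1/4 - 2*0.31/144 = 0.245694 GPa^-1
1/Ex = 0.870513/144 + 0.004487/11 + 0.245694*0.0625 = 0.0218091 GPa^-1
Ex = 45.85 GPa

45.85 GPa


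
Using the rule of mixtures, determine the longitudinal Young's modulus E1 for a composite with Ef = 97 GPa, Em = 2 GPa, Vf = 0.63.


E1 = Ef*Vf + Em*(1-Vf) = 97*0.63 + 2*0.37 = 61.85 GPa

61.85 GPa


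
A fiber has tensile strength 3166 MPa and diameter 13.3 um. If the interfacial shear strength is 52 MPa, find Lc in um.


Lc = sigma_f * d / (2 * tau_i) = 3166 * 13.3 / (2 * 52) = 404.9 um

404.9 um


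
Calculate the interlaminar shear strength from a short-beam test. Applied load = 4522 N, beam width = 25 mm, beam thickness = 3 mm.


ILSS = 3F/(4bh) = 3*4522/(4*25*3) = 45.22 MPa

45.22 MPa


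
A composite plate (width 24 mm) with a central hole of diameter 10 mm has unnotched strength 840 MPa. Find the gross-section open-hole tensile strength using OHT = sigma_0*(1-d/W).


OHT = sigma_0*(1-d/W) = 840*(1-10/24) = 490.0 MPa

490.0 MPa


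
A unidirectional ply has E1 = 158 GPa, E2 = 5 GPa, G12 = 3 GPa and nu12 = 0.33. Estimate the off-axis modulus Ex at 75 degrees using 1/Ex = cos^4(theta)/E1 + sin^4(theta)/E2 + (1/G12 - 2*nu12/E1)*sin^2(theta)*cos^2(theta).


cos^4(75) = 0.004487, sin^4(75) = 0.870513, sin^2(75)*cos^2(75) = 0.0625
1/G12 - 2*nu12/E1 = 1/3 - 2*0.33/158 = 0.329156 GPa^-1
1/Ex = 0.004487/158 + 0.870513/5 + 0.329156*0.0625 = 0.1947032 GPa^-1
Ex = 5.14 GPa

5.14 GPa


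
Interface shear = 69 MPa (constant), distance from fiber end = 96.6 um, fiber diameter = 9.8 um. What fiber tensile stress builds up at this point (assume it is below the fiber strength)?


Force balance: sigma_f * (pi*d^2/4) = tau * (pi*d) * x  ->  sigma_f = 4 * tau * x / d
sigma_f = 4 * 69 * 96.6 / 9.8 = 2720.6 MPa

2720.6 MPa


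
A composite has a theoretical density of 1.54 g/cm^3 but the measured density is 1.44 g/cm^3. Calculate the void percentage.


Void% = (rho_theo - rho_actual)/rho_theo * 100 = (1.54 - 1.44)/1.54 * 100 = 6.49%

6.49%


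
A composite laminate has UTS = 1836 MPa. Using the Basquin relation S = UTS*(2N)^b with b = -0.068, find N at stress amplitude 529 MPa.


N = 0.5 * (S/UTS)^(1/b) = 0.5 * (529/1836)^(1/-0.068) = 4.4287e+07 cycles

4.4287e+07 cycles


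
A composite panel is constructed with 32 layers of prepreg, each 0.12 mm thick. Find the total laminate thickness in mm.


h = n * t_ply = 32 * 0.12 = 3.84 mm

3.84 mm


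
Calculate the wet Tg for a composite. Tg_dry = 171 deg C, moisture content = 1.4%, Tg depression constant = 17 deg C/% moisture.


Tg_wet = Tg_dry - k*moisture = 171 - 17*1.4 = 147.2 deg C

147.2 deg C


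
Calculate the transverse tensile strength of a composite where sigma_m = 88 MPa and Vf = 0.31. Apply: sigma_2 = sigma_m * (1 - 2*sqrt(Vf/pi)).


factor = 1 - 2*sqrt(0.31/pi) = 0.3717
sigma_2 = 88 * 0.3717 = 32.71 MPa

32.71 MPa


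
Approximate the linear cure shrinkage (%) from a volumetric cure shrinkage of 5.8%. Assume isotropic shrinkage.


Linear shrinkage ≈ vol_shrink/3 = 5.8/3 = 1.933%

1.933%


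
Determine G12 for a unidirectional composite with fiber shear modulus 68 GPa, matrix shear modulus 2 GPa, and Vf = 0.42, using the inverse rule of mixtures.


1/G12 = Vf/Gf + (1-Vf)/Gm = 0.42/68 + 0.58/2
G12 = 3.38 GPa

3.38 GPa


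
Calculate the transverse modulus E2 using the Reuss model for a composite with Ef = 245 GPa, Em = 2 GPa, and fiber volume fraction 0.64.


1/E2 = Vf/Ef + (1-Vf)/Em = 0.64/245 + 0.36/2
E2 = 5.48 GPa

5.48 GPa


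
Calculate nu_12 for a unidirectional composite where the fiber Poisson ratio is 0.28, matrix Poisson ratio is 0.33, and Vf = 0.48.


nu_12 = nu_f*Vf + nu_m*(1-Vf) = 0.28*0.48 + 0.33*0.52 = 0.306

0.306


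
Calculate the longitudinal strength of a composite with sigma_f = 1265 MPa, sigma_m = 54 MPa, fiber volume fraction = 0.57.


sigma_1 = sigma_f*Vf + sigma_m*(1-Vf) = 1265*0.57 + 54*0.43 = 744.3 MPa

744.3 MPa


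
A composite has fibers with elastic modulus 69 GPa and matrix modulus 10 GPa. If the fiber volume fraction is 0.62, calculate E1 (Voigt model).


E1 = Ef*Vf + Em*(1-Vf) = 69*0.62 + 10*0.38 = 46.58 GPa

46.58 GPa


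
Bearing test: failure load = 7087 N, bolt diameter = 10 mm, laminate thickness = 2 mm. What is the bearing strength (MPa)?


sigma_br = F/(d*h) = 7087/(10*2) = 354.4 MPa

354.4 MPa


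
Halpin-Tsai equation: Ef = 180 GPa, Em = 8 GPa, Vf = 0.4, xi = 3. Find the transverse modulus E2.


eta = (Ef/Em - 1)/(Ef/Em + xi) = (22.5 - 1)/(22.5 + 3) = 0.8431
E2 = Em*(1+xi*eta*Vf)/(1-eta*Vf) = 24.28 GPa

24.28 GPa


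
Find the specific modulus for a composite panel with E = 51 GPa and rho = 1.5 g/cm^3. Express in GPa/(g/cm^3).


Specific stiffness = E/rho = 51/1.5 = 34.0 GPa/(g/cm^3)

34.0 GPa/(g/cm^3)


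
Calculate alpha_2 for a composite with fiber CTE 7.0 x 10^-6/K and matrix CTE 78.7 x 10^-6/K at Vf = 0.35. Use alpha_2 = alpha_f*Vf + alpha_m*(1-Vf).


alpha_2 = alpha_f*Vf + alpha_m*(1-Vf) = 7.0*0.35 + 78.7*0.65 = 53.6 x 10^-6/K

53.6 x 10^-6/K


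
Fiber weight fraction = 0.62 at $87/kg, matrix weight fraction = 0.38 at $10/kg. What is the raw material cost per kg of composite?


Cost = cost_f*Wf + cost_m*Wm = 87*0.62 + 10*0.38 = $57.74/kg

$57.74/kg


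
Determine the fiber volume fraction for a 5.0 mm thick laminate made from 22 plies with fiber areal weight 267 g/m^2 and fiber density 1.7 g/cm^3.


Vf = n * FAW / (rho_f * h * 1000) = 22 * 267 / (1.7 * 5.0 * 1000) = 0.6911

0.6911


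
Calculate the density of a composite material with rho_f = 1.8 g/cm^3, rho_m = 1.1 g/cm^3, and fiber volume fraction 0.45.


rho_c = rho_f*Vf + rho_m*(1-Vf) = 1.8*0.45 + 1.1*0.55 = 1.415 g/cm^3

1.415 g/cm^3


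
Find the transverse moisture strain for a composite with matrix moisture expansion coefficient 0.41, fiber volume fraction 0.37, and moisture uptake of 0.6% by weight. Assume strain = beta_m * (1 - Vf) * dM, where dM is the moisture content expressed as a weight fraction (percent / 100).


dM = 0.6/100 = 0.006
strain = beta_m * (1-Vf) * dM = 0.41 * 0.63 * 0.006 = 0.0015498

0.0015498


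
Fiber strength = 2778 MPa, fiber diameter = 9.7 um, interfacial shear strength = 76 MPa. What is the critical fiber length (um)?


Lc = sigma_f * d / (2 * tau_i) = 2778 * 9.7 / (2 * 76) = 177.3 um

177.3 um


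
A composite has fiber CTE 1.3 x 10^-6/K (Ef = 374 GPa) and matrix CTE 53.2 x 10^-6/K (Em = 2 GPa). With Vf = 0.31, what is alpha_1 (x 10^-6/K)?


E1 = Ef*Vf + Em*(1-Vf) = 117.32
alpha_1 = (alpha_f*Ef*Vf + alpha_m*Em*(1-Vf))/E1 = 1.91 x 10^-6/K

1.91 x 10^-6/K


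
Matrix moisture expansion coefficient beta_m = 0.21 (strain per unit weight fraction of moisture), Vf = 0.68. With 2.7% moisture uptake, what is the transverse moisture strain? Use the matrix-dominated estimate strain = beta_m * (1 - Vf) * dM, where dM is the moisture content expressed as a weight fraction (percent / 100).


dM = 2.7/100 = 0.027
strain = beta_m * (1-Vf) * dM = 0.21 * 0.32 * 0.027 = 0.0018144

0.0018144


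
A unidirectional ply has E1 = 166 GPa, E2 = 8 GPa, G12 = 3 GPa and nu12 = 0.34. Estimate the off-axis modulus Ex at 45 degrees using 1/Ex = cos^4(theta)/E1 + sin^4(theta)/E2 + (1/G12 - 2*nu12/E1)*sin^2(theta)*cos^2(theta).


cos^4(45) = 0.25, sin^4(45) = 0.25, sin^2(45)*cos^2(45) = 0.25
1/G12 - 2*nu12/E1 = 1/3 - 2*0.34/166 = 0.329237 GPa^-1
1/Ex = 0.25/166 + 0.25/8 + 0.329237*0.25 = 0.1150653 GPa^-1
Ex = 8.69 GPa

8.69 GPa


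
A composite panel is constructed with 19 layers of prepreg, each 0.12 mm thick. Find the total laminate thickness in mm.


h = n * t_ply = 19 * 0.12 = 2.28 mm

2.28 mm


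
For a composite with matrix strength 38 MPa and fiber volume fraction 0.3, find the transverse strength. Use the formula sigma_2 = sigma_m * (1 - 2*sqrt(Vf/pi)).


factor = 1 - 2*sqrt(0.3/pi) = 0.382
sigma_2 = 38 * 0.382 = 14.51 MPa

14.51 MPa


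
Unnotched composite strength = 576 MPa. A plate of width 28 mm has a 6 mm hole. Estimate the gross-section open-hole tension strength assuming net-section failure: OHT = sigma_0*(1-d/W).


OHT = sigma_0*(1-d/W) = 576*(1-6/28) = 452.6 MPa

452.6 MPa


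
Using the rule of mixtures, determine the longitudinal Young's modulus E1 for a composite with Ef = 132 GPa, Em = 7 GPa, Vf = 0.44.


E1 = Ef*Vf + Em*(1-Vf) = 132*0.44 + 7*0.56 = 62.0 GPa

62.0 GPa


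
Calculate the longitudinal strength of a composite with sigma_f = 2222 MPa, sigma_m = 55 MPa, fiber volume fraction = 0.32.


sigma_1 = sigma_f*Vf + sigma_m*(1-Vf) = 2222*0.32 + 55*0.68 = 748.4 MPa

748.4 MPa


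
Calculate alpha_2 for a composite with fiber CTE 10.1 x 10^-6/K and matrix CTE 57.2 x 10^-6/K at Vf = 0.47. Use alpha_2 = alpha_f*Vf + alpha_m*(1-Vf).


alpha_2 = alpha_f*Vf + alpha_m*(1-Vf) = 10.1*0.47 + 57.2*0.53 = 35.1 x 10^-6/K

35.1 x 10^-6/K


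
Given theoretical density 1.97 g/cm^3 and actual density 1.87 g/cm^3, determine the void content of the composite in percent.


Void% = (rho_theo - rho_actual)/rho_theo * 100 = (1.97 - 1.87)/1.97 * 100 = 5.08%

5.08%


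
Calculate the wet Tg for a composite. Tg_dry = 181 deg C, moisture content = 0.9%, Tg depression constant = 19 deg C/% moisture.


Tg_wet = Tg_dry - k*moisture = 181 - 19*0.9 = 163.9 deg C

163.9 deg C


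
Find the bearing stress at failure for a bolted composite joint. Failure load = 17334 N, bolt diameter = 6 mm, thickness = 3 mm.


sigma_br = F/(d*h) = 17334/(6*3) = 963.0 MPa

963.0 MPa


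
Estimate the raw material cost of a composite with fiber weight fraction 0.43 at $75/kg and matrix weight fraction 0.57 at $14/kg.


Cost = cost_f*Wf + cost_m*Wm = 75*0.43 + 14*0.57 = $40.23/kg

$40.23/kg


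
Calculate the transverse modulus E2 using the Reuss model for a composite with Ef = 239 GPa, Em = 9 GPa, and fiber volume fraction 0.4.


1/E2 = Vf/Ef + (1-Vf)/Em = 0.4/239 + 0.6/9
E2 = 14.63 GPa

14.63 GPa


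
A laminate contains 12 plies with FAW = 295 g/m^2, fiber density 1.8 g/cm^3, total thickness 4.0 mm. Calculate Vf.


Vf = n * FAW / (rho_f * h * 1000) = 12 * 295 / (1.8 * 4.0 * 1000) = 0.4917

0.4917


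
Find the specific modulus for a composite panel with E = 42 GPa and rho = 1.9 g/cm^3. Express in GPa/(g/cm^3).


Specific stiffness = E/rho = 42/1.9 = 22.1 GPa/(g/cm^3)

22.1 GPa/(g/cm^3)


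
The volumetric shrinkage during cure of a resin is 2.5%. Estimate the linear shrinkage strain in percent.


Linear shrinkage ≈ vol_shrink/3 = 2.5/3 = 0.833%

0.833%


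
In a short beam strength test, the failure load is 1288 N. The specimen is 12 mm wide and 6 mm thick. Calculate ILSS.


ILSS = 3F/(4bh) = 3*1288/(4*12*6) = 13.42 MPa

13.42 MPa


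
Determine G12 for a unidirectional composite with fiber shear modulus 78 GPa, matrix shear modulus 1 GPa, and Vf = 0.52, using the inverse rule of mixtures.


1/G12 = Vf/Gf + (1-Vf)/Gm = 0.52/78 + 0.48/1
G12 = 2.05 GPa

2.05 GPa


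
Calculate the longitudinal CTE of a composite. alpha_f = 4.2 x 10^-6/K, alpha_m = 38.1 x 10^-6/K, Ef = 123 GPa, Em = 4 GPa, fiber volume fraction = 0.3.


E1 = Ef*Vf + Em*(1-Vf) = 39.7
alpha_1 = (alpha_f*Ef*Vf + alpha_m*Em*(1-Vf))/E1 = 6.59 x 10^-6/K

6.59 x 10^-6/K


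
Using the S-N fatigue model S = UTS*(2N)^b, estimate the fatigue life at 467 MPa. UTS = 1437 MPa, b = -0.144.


N = 0.5 * (S/UTS)^(1/b) = 0.5 * (467/1437)^(1/-0.144) = 1226.9598 cycles

1226.9598 cycles


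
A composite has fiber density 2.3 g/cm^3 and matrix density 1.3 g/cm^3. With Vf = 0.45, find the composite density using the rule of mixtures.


rho_c = rho_f*Vf + rho_m*(1-Vf) = 2.3*0.45 + 1.3*0.55 = 1.75 g/cm^3

1.75 g/cm^3


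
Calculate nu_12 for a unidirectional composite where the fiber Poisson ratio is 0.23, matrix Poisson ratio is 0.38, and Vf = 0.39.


nu_12 = nu_f*Vf + nu_m*(1-Vf) = 0.23*0.39 + 0.38*0.61 = 0.3215

0.3215


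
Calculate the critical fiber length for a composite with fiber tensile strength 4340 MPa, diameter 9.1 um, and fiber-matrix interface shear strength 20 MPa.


Lc = sigma_f * d / (2 * tau_i) = 4340 * 9.1 / (2 * 20) = 987.4 um

987.4 um


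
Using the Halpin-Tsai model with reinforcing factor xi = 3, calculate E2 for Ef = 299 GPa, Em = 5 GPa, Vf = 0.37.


eta = (Ef/Em - 1)/(Ef/Em + xi) = (59.8 - 1)/(59.8 + 3) = 0.9363
E2 = Em*(1+xi*eta*Vf)/(1-eta*Vf) = 15.6 GPa

15.6 GPa


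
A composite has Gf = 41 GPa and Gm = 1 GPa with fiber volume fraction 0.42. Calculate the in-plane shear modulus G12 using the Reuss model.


1/G12 = Vf/Gf + (1-Vf)/Gm = 0.42/41 + 0.58/1
G12 = 1.69 GPa

1.69 GPa


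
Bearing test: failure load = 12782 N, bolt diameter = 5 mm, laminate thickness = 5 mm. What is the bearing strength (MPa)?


sigma_br = F/(d*h) = 12782/(5*5) = 511.3 MPa

511.3 MPa


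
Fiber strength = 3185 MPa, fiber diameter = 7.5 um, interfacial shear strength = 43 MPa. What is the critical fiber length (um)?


Lc = sigma_f * d / (2 * tau_i) = 3185 * 7.5 / (2 * 43) = 277.8 um

277.8 um


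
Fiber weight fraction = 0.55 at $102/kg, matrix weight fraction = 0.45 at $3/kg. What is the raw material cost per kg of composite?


Cost = cost_f*Wf + cost_m*Wm = 102*0.55 + 3*0.45 = $57.45/kg

$57.45/kg


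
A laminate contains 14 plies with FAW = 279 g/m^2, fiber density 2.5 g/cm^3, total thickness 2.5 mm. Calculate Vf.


Vf = n * FAW / (rho_f * h * 1000) = 14 * 279 / (2.5 * 2.5 * 1000) = 0.625

0.625


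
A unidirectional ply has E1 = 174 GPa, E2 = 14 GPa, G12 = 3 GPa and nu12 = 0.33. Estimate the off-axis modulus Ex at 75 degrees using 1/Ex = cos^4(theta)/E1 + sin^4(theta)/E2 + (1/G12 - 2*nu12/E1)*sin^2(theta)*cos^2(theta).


cos^4(75) = 0.004487, sin^4(75) = 0.870513, sin^2(75)*cos^2(75) = 0.0625
1/G12 - 2*nu12/E1 = 1/3 - 2*0.33/174 = 0.32954 GPa^-1
1/Ex = 0.004487/174 + 0.870513/14 + 0.32954*0.0625 = 0.0828015 GPa^-1
Ex = 12.08 GPa

12.08 GPa


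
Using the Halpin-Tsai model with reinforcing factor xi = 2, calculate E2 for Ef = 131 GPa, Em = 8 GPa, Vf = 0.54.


eta = (Ef/Em - 1)/(Ef/Em + xi) = (16.375 - 1)/(16.375 + 2) = 0.8367
E2 = Em*(1+xi*eta*Vf)/(1-eta*Vf) = 27.78 GPa

27.78 GPa


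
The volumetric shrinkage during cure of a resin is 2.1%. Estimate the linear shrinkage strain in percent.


Linear shrinkage ≈ vol_shrink/3 = 2.1/3 = 0.7%

0.7%


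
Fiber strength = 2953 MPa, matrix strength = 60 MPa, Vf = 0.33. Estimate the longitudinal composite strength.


sigma_1 = sigma_f*Vf + sigma_m*(1-Vf) = 2953*0.33 + 60*0.67 = 1014.7 MPa

1014.7 MPa


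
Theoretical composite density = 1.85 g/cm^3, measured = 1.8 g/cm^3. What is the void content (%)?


Void% = (rho_theo - rho_actual)/rho_theo * 100 = (1.85 - 1.8)/1.85 * 100 = 2.7%

2.7%


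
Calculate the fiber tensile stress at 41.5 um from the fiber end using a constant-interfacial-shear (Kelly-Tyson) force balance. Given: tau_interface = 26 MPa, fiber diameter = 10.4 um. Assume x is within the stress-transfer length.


Force balance: sigma_f * (pi*d^2/4) = tau * (pi*d) * x  ->  sigma_f = 4 * tau * x / d
sigma_f = 4 * 26 * 41.5 / 10.4 = 415.0 MPa

415.0 MPa


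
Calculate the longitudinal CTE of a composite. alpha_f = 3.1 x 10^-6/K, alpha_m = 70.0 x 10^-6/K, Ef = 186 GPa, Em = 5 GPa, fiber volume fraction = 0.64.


E1 = Ef*Vf + Em*(1-Vf) = 120.84
alpha_1 = (alpha_f*Ef*Vf + alpha_m*Em*(1-Vf))/E1 = 4.1 x 10^-6/K

4.1 x 10^-6/K


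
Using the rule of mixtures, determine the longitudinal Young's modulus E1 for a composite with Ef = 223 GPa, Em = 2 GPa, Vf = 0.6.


E1 = Ef*Vf + Em*(1-Vf) = 223*0.6 + 2*0.4 = 134.6 GPa

134.6 GPa


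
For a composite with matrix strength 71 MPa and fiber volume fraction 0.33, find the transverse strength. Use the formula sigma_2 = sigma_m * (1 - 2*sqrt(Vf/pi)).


factor = 1 - 2*sqrt(0.33/pi) = 0.3518
sigma_2 = 71 * 0.3518 = 24.98 MPa

24.98 MPa


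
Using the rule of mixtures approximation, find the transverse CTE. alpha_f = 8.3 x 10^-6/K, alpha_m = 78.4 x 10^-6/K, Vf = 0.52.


alpha_2 = alpha_f*Vf + alpha_m*(1-Vf) = 8.3*0.52 + 78.4*0.48 = 41.9 x 10^-6/K

41.9 x 10^-6/K


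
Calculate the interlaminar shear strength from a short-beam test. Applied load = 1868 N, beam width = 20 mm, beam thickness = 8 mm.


ILSS = 3F/(4bh) = 3*1868/(4*20*8) = 8.76 MPa

8.76 MPa


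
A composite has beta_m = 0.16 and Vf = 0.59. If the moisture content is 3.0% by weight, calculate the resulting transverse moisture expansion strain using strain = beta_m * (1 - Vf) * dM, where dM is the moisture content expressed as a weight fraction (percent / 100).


dM = 3.0/100 = 0.03
strain = beta_m * (1-Vf) * dM = 0.16 * 0.41 * 0.03 = 0.001968

0.001968


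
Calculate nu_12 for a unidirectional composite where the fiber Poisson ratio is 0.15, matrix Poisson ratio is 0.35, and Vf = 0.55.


nu_12 = nu_f*Vf + nu_m*(1-Vf) = 0.15*0.55 + 0.35*0.45 = 0.24

0.24


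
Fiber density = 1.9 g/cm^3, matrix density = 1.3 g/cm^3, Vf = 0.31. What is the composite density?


rho_c = rho_f*Vf + rho_m*(1-Vf) = 1.9*0.31 + 1.3*0.69 = 1.486 g/cm^3

1.486 g/cm^3


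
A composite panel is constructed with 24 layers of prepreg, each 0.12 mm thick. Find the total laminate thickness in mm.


h = n * t_ply = 24 * 0.12 = 2.88 mm

2.88 mm


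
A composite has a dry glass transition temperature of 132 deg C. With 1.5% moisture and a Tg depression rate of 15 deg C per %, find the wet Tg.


Tg_wet = Tg_dry - k*moisture = 132 - 15*1.5 = 109.5 deg C

109.5 deg C


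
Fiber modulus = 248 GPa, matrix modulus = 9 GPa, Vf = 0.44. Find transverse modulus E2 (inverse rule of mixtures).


1/E2 = Vf/Ef + (1-Vf)/Em = 0.44/248 + 0.56/9
E2 = 15.63 GPa

15.63 GPa


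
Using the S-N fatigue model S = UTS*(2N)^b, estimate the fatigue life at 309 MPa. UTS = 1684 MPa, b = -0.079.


N = 0.5 * (S/UTS)^(1/b) = 0.5 * (309/1684)^(1/-0.079) = 1.0478e+09 cycles

1.0478e+09 cycles


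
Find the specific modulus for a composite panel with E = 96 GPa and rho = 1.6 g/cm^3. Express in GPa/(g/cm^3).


Specific stiffness = E/rho = 96/1.6 = 60.0 GPa/(g/cm^3)

60.0 GPa/(g/cm^3)


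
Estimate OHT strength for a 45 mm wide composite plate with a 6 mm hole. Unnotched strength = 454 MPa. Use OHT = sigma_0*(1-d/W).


OHT = sigma_0*(1-d/W) = 454*(1-6/45) = 393.5 MPa

393.5 MPa


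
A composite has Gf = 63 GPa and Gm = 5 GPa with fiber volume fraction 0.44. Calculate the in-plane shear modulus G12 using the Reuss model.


1/G12 = Vf/Gf + (1-Vf)/Gm = 0.44/63 + 0.56/5
G12 = 8.4 GPa

8.4 GPa


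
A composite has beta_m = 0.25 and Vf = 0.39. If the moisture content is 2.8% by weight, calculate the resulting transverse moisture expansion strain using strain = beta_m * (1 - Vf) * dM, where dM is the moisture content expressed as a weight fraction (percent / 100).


dM = 2.8/100 = 0.028
strain = beta_m * (1-Vf) * dM = 0.25 * 0.61 * 0.028 = 0.00427

0.00427


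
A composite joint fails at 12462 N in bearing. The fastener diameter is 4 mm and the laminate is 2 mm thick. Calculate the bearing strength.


sigma_br = F/(d*h) = 12462/(4*2) = 1557.8 MPa

1557.8 MPa


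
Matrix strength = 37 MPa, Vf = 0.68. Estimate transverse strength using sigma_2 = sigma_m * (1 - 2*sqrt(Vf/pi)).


factor = 1 - 2*sqrt(0.68/pi) = 0.0695
sigma_2 = 37 * 0.0695 = 2.57 MPa

2.57 MPa


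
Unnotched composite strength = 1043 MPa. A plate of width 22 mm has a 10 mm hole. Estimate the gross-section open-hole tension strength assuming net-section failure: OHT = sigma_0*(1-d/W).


OHT = sigma_0*(1-d/W) = 1043*(1-10/22) = 568.9 MPa

568.9 MPa


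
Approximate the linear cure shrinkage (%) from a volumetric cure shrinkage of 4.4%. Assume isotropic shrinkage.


Linear shrinkage ≈ vol_shrink/3 = 4.4/3 = 1.467%

1.467%


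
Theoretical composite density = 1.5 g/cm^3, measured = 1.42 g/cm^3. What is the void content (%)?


Void% = (rho_theo - rho_actual)/rho_theo * 100 = (1.5 - 1.42)/1.5 * 100 = 5.33%

5.33%


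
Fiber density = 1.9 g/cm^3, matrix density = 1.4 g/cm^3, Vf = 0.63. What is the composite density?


rho_c = rho_f*Vf + rho_m*(1-Vf) = 1.9*0.63 + 1.4*0.37 = 1.715 g/cm^3

1.715 g/cm^3


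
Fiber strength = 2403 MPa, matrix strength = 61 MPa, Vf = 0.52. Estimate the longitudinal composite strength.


sigma_1 = sigma_f*Vf + sigma_m*(1-Vf) = 2403*0.52 + 61*0.48 = 1278.8 MPa

1278.8 MPa


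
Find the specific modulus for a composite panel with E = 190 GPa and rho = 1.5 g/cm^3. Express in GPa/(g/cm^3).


Specific stiffness = E/rho = 190/1.5 = 126.7 GPa/(g/cm^3)

126.7 GPa/(g/cm^3)


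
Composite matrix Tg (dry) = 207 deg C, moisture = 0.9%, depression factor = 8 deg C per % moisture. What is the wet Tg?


Tg_wet = Tg_dry - k*moisture = 207 - 8*0.9 = 199.8 deg C

199.8 deg C


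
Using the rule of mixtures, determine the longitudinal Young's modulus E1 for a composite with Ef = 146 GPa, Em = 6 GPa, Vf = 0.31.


E1 = Ef*Vf + Em*(1-Vf) = 146*0.31 + 6*0.69 = 49.4 GPa

49.4 GPa


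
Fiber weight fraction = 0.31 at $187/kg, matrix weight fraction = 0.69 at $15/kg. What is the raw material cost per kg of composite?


Cost = cost_f*Wf + cost_m*Wm = 187*0.31 + 15*0.69 = $68.32/kg

$68.32/kg


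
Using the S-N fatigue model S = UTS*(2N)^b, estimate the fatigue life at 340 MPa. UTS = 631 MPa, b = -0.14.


N = 0.5 * (S/UTS)^(1/b) = 0.5 * (340/631)^(1/-0.14) = 41.4178 cycles

41.4178 cycles


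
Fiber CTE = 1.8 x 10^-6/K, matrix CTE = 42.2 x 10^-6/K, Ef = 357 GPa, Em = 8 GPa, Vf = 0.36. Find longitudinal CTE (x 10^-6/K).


E1 = Ef*Vf + Em*(1-Vf) = 133.64
alpha_1 = (alpha_f*Ef*Vf + alpha_m*Em*(1-Vf))/E1 = 3.35 x 10^-6/K

3.35 x 10^-6/K


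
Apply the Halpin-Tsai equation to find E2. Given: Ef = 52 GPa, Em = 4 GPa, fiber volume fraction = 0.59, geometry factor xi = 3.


eta = (Ef/Em - 1)/(Ef/Em + xi) = (13.0 - 1)/(13.0 + 3) = 0.75
E2 = Em*(1+xi*eta*Vf)/(1-eta*Vf) = 16.7 GPa

16.7 GPa


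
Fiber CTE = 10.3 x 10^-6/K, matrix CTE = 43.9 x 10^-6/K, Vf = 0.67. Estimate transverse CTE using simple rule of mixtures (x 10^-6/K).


alpha_2 = alpha_f*Vf + alpha_m*(1-Vf) = 10.3*0.67 + 43.9*0.33 = 21.4 x 10^-6/K

21.4 x 10^-6/K


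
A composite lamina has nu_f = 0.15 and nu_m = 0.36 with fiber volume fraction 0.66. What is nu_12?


nu_12 = nu_f*Vf + nu_m*(1-Vf) = 0.15*0.66 + 0.36*0.34 = 0.2214

0.2214


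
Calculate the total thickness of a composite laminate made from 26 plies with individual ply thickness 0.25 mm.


h = n * t_ply = 26 * 0.25 = 6.5 mm

6.5 mm


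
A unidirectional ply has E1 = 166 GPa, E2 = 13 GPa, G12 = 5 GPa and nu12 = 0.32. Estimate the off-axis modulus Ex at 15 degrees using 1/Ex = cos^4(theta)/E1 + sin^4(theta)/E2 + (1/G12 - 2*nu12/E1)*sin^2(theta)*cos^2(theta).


cos^4(15) = 0.870513, sin^4(15) = 0.004487, sin^2(15)*cos^2(15) = 0.0625
1/G12 - 2*nu12/E1 = 1/5 - 2*0.32/166 = 0.196145 GPa^-1
1/Ex = 0.870513/166 + 0.004487/13 + 0.196145*0.0625 = 0.0178483 GPa^-1
Ex = 56.03 GPa

56.03 GPa


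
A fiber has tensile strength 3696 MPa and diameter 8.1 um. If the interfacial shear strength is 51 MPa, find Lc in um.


Lc = sigma_f * d / (2 * tau_i) = 3696 * 8.1 / (2 * 51) = 293.5 um

293.5 um


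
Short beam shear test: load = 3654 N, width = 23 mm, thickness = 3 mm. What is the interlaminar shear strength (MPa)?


ILSS = 3F/(4bh) = 3*3654/(4*23*3) = 39.72 MPa

39.72 MPa


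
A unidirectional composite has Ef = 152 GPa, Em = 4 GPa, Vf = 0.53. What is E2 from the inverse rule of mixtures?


1/E2 = Vf/Ef + (1-Vf)/Em = 0.53/152 + 0.47/4
E2 = 8.27 GPa

8.27 GPa


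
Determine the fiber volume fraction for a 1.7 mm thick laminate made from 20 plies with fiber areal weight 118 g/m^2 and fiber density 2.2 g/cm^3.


Vf = n * FAW / (rho_f * h * 1000) = 20 * 118 / (2.2 * 1.7 * 1000) = 0.631

0.631


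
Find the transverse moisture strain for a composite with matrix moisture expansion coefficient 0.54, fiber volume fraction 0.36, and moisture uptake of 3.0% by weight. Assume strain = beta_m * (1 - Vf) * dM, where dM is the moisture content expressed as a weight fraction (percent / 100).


dM = 3.0/100 = 0.03
strain = beta_m * (1-Vf) * dM = 0.54 * 0.64 * 0.03 = 0.010368

0.010368


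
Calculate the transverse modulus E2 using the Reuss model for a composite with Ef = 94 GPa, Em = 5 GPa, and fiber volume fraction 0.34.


1/E2 = Vf/Ef + (1-Vf)/Em = 0.34/94 + 0.66/5
E2 = 7.37 GPa

7.37 GPa


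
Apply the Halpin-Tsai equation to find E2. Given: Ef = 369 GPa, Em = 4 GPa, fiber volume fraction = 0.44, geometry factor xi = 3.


eta = (Ef/Em - 1)/(Ef/Em + xi) = (92.25 - 1)/(92.25 + 3) = 0.958
E2 = Em*(1+xi*eta*Vf)/(1-eta*Vf) = 15.66 GPa

15.66 GPa


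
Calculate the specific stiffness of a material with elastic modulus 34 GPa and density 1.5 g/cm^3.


Specific stiffness = E/rho = 34/1.5 = 22.7 GPa/(g/cm^3)

22.7 GPa/(g/cm^3)


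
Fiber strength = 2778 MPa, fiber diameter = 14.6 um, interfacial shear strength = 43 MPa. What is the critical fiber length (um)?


Lc = sigma_f * d / (2 * tau_i) = 2778 * 14.6 / (2 * 43) = 471.6 um

471.6 um


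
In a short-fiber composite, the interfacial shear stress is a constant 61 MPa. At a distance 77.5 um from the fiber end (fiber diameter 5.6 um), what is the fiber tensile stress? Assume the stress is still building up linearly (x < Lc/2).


Force balance: sigma_f * (pi*d^2/4) = tau * (pi*d) * x  ->  sigma_f = 4 * tau * x / d
sigma_f = 4 * 61 * 77.5 / 5.6 = 3376.8 MPa

3376.8 MPa


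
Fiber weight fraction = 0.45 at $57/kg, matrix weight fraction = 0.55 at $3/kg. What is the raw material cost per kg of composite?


Cost = cost_f*Wf + cost_m*Wm = 57*0.45 + 3*0.55 = $27.3/kg

$27.3/kg


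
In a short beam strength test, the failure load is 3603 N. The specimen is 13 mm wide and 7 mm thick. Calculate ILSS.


ILSS = 3F/(4bh) = 3*3603/(4*13*7) = 29.7 MPa

29.7 MPa


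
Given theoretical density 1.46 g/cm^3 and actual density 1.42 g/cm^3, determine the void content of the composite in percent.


Void% = (rho_theo - rho_actual)/rho_theo * 100 = (1.46 - 1.42)/1.46 * 100 = 2.74%

2.74%


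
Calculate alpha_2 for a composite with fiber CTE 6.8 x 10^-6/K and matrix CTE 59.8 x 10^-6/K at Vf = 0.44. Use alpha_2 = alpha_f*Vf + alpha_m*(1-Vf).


alpha_2 = alpha_f*Vf + alpha_m*(1-Vf) = 6.8*0.44 + 59.8*0.56 = 36.5 x 10^-6/K

36.5 x 10^-6/K


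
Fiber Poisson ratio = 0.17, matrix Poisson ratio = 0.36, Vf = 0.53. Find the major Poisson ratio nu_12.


nu_12 = nu_f*Vf + nu_m*(1-Vf) = 0.17*0.53 + 0.36*0.47 = 0.2593

0.2593


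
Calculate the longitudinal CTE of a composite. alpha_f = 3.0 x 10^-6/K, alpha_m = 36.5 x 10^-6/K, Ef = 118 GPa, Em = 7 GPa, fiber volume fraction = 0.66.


E1 = Ef*Vf + Em*(1-Vf) = 80.26
alpha_1 = (alpha_f*Ef*Vf + alpha_m*Em*(1-Vf))/E1 = 3.99 x 10^-6/K

3.99 x 10^-6/K


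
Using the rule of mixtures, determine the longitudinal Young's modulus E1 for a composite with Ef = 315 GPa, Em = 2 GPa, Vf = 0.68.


E1 = Ef*Vf + Em*(1-Vf) = 315*0.68 + 2*0.32 = 214.84 GPa

214.84 GPa


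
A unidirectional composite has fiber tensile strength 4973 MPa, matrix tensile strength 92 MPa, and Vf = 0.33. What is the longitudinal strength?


sigma_1 = sigma_f*Vf + sigma_m*(1-Vf) = 4973*0.33 + 92*0.67 = 1702.7 MPa

1702.7 MPa


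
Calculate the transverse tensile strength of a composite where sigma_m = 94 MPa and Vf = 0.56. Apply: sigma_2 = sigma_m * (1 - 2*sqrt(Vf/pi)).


factor = 1 - 2*sqrt(0.56/pi) = 0.1556
sigma_2 = 94 * 0.1556 = 14.63 MPa

14.63 MPa


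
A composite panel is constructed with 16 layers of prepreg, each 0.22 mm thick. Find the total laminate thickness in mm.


h = n * t_ply = 16 * 0.22 = 3.52 mm

3.52 mm


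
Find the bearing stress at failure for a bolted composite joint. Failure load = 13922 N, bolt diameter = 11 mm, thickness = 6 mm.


sigma_br = F/(d*h) = 13922/(11*6) = 210.9 MPa

210.9 MPa


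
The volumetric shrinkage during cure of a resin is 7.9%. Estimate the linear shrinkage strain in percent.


Linear shrinkage ≈ vol_shrink/3 = 7.9/3 = 2.633%

2.633%


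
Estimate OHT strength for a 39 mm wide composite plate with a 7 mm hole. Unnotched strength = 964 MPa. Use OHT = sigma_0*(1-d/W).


OHT = sigma_0*(1-d/W) = 964*(1-7/39) = 791.0 MPa

791.0 MPa


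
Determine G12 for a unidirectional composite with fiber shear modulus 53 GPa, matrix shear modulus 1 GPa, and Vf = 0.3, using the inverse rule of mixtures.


1/G12 = Vf/Gf + (1-Vf)/Gm = 0.3/53 + 0.7/1
G12 = 1.42 GPa

1.42 GPa


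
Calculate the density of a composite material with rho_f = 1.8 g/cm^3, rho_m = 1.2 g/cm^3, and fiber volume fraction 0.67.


rho_c = rho_f*Vf + rho_m*(1-Vf) = 1.8*0.67 + 1.2*0.33 = 1.602 g/cm^3

1.602 g/cm^3


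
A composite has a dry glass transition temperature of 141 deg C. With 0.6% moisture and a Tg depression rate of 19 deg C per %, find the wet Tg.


Tg_wet = Tg_dry - k*moisture = 141 - 19*0.6 = 129.6 deg C

129.6 deg C


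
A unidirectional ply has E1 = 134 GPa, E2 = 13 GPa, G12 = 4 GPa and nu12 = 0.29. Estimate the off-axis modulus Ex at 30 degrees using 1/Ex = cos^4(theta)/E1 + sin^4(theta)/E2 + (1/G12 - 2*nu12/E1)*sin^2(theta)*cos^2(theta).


cos^4(30) = 0.5625, sin^4(30) = 0.0625, sin^2(30)*cos^2(30) = 0.1875
1/G12 - 2*nu12/E1 = 1/4 - 2*0.29/134 = 0.245672 GPa^-1
1/Ex = 0.5625/134 + 0.0625/13 + 0.245672*0.1875 = 0.0550689 GPa^-1
Ex = 18.16 GPa

18.16 GPa
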